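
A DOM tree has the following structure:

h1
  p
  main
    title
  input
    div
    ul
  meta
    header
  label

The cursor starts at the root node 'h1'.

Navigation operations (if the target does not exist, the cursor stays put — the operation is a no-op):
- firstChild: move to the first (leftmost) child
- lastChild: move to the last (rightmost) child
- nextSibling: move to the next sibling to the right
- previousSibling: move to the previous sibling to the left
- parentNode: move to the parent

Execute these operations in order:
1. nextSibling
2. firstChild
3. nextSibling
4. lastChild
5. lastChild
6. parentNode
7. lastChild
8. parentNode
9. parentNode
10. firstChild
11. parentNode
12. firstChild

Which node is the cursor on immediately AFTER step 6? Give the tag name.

After 1 (nextSibling): h1 (no-op, stayed)
After 2 (firstChild): p
After 3 (nextSibling): main
After 4 (lastChild): title
After 5 (lastChild): title (no-op, stayed)
After 6 (parentNode): main

Answer: main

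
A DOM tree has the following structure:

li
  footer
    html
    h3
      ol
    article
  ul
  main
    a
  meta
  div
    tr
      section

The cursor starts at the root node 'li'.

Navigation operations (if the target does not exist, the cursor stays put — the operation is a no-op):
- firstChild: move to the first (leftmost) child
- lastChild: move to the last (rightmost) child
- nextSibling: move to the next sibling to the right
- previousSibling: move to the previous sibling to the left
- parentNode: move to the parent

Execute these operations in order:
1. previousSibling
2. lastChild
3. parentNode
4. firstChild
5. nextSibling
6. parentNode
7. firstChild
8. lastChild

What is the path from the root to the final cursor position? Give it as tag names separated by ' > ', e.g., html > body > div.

Answer: li > footer > article

Derivation:
After 1 (previousSibling): li (no-op, stayed)
After 2 (lastChild): div
After 3 (parentNode): li
After 4 (firstChild): footer
After 5 (nextSibling): ul
After 6 (parentNode): li
After 7 (firstChild): footer
After 8 (lastChild): article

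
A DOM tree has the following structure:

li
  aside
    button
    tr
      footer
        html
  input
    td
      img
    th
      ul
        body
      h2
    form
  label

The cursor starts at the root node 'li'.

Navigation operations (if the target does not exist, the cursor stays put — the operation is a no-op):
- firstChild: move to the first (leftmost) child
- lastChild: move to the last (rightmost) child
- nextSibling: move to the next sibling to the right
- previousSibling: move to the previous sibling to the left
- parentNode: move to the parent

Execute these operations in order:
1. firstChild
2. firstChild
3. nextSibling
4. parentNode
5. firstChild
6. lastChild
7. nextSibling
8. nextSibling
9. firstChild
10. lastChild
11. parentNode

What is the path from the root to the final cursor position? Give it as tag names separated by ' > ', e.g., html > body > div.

After 1 (firstChild): aside
After 2 (firstChild): button
After 3 (nextSibling): tr
After 4 (parentNode): aside
After 5 (firstChild): button
After 6 (lastChild): button (no-op, stayed)
After 7 (nextSibling): tr
After 8 (nextSibling): tr (no-op, stayed)
After 9 (firstChild): footer
After 10 (lastChild): html
After 11 (parentNode): footer

Answer: li > aside > tr > footer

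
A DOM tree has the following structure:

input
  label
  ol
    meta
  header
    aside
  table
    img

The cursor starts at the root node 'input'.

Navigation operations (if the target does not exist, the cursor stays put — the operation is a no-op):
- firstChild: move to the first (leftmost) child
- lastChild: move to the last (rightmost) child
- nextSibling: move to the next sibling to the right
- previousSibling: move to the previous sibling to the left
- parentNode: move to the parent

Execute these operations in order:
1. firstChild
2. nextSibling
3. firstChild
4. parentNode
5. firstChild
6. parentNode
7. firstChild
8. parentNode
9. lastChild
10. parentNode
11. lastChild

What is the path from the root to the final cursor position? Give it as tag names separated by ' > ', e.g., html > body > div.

Answer: input > ol > meta

Derivation:
After 1 (firstChild): label
After 2 (nextSibling): ol
After 3 (firstChild): meta
After 4 (parentNode): ol
After 5 (firstChild): meta
After 6 (parentNode): ol
After 7 (firstChild): meta
After 8 (parentNode): ol
After 9 (lastChild): meta
After 10 (parentNode): ol
After 11 (lastChild): meta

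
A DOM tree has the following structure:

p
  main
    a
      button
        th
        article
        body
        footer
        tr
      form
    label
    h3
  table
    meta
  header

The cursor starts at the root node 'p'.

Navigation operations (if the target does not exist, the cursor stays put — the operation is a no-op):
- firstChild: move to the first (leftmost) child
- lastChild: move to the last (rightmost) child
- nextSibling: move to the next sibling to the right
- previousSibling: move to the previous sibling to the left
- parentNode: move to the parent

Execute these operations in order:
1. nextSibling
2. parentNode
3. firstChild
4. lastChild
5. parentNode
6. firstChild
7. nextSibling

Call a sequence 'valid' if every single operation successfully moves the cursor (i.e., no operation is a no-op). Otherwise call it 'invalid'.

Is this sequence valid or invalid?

After 1 (nextSibling): p (no-op, stayed)
After 2 (parentNode): p (no-op, stayed)
After 3 (firstChild): main
After 4 (lastChild): h3
After 5 (parentNode): main
After 6 (firstChild): a
After 7 (nextSibling): label

Answer: invalid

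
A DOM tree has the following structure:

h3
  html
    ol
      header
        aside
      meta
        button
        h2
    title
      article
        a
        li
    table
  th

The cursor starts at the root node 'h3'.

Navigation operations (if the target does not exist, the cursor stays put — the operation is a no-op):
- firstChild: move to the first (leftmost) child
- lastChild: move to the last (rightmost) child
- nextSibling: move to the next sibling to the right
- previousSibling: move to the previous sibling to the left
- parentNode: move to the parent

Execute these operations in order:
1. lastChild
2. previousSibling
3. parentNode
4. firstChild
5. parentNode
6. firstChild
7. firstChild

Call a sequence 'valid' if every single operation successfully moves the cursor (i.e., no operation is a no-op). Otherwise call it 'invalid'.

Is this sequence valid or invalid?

Answer: valid

Derivation:
After 1 (lastChild): th
After 2 (previousSibling): html
After 3 (parentNode): h3
After 4 (firstChild): html
After 5 (parentNode): h3
After 6 (firstChild): html
After 7 (firstChild): ol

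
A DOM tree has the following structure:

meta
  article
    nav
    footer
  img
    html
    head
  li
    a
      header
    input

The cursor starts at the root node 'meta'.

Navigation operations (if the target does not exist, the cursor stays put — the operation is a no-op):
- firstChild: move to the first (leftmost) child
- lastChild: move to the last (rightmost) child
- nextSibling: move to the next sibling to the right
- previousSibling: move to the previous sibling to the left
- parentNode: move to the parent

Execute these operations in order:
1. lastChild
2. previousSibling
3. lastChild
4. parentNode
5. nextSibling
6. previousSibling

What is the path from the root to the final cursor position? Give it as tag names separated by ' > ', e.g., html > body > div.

After 1 (lastChild): li
After 2 (previousSibling): img
After 3 (lastChild): head
After 4 (parentNode): img
After 5 (nextSibling): li
After 6 (previousSibling): img

Answer: meta > img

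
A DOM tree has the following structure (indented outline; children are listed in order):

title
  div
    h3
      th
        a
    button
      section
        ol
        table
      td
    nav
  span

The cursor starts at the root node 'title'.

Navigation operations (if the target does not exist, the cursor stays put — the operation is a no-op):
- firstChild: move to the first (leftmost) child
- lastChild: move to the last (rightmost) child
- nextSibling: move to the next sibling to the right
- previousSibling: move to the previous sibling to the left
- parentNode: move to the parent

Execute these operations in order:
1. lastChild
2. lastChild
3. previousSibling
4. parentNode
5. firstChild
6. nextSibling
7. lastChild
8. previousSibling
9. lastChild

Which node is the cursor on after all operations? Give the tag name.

Answer: nav

Derivation:
After 1 (lastChild): span
After 2 (lastChild): span (no-op, stayed)
After 3 (previousSibling): div
After 4 (parentNode): title
After 5 (firstChild): div
After 6 (nextSibling): span
After 7 (lastChild): span (no-op, stayed)
After 8 (previousSibling): div
After 9 (lastChild): nav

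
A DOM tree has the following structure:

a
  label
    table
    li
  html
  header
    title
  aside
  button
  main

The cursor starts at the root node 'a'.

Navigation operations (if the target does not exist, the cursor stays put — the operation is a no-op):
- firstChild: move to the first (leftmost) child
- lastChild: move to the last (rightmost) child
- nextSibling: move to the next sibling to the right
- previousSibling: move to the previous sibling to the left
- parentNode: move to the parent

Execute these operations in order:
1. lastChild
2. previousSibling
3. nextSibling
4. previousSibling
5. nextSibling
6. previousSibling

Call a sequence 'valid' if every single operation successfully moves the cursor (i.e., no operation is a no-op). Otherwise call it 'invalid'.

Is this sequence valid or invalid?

Answer: valid

Derivation:
After 1 (lastChild): main
After 2 (previousSibling): button
After 3 (nextSibling): main
After 4 (previousSibling): button
After 5 (nextSibling): main
After 6 (previousSibling): button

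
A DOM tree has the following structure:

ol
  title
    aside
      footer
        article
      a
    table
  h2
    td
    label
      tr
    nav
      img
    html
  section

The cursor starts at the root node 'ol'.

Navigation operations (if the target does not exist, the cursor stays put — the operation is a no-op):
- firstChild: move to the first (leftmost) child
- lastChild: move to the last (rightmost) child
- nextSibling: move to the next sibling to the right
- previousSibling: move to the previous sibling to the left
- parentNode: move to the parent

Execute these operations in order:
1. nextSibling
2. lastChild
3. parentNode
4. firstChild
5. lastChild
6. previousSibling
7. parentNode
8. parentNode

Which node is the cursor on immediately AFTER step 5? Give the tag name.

After 1 (nextSibling): ol (no-op, stayed)
After 2 (lastChild): section
After 3 (parentNode): ol
After 4 (firstChild): title
After 5 (lastChild): table

Answer: table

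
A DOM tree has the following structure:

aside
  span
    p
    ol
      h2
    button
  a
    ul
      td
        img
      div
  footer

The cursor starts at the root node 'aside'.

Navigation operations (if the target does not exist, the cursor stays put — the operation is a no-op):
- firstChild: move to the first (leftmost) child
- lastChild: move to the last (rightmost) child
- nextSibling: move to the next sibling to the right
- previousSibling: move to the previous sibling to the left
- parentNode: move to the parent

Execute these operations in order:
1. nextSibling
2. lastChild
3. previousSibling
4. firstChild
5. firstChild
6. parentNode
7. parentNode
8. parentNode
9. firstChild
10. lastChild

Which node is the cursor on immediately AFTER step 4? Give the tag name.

Answer: ul

Derivation:
After 1 (nextSibling): aside (no-op, stayed)
After 2 (lastChild): footer
After 3 (previousSibling): a
After 4 (firstChild): ul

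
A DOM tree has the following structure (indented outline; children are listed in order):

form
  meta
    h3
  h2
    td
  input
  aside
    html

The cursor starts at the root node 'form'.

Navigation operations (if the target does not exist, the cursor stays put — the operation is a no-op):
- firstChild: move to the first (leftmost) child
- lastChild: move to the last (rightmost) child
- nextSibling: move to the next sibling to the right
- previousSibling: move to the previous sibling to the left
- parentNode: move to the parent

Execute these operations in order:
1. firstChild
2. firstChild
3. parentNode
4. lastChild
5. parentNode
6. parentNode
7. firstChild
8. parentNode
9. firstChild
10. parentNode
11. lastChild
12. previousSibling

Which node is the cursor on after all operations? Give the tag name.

Answer: input

Derivation:
After 1 (firstChild): meta
After 2 (firstChild): h3
After 3 (parentNode): meta
After 4 (lastChild): h3
After 5 (parentNode): meta
After 6 (parentNode): form
After 7 (firstChild): meta
After 8 (parentNode): form
After 9 (firstChild): meta
After 10 (parentNode): form
After 11 (lastChild): aside
After 12 (previousSibling): input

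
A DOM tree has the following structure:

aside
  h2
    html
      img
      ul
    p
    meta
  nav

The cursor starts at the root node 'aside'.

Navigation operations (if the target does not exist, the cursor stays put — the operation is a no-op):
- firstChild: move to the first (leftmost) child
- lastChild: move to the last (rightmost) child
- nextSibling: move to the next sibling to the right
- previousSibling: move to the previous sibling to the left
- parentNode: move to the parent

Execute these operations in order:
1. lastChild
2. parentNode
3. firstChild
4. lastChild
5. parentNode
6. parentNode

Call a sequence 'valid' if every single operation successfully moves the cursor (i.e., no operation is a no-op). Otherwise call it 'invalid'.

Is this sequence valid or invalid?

Answer: valid

Derivation:
After 1 (lastChild): nav
After 2 (parentNode): aside
After 3 (firstChild): h2
After 4 (lastChild): meta
After 5 (parentNode): h2
After 6 (parentNode): aside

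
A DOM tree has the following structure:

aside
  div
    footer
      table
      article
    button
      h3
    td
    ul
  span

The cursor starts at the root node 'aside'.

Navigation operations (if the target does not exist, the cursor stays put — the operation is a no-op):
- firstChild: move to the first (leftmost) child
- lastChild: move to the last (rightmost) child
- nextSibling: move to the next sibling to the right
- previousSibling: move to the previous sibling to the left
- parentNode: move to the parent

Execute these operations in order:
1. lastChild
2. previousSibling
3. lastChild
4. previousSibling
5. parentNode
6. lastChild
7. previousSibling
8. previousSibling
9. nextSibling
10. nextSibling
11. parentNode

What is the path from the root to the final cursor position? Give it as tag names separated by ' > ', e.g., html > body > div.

After 1 (lastChild): span
After 2 (previousSibling): div
After 3 (lastChild): ul
After 4 (previousSibling): td
After 5 (parentNode): div
After 6 (lastChild): ul
After 7 (previousSibling): td
After 8 (previousSibling): button
After 9 (nextSibling): td
After 10 (nextSibling): ul
After 11 (parentNode): div

Answer: aside > div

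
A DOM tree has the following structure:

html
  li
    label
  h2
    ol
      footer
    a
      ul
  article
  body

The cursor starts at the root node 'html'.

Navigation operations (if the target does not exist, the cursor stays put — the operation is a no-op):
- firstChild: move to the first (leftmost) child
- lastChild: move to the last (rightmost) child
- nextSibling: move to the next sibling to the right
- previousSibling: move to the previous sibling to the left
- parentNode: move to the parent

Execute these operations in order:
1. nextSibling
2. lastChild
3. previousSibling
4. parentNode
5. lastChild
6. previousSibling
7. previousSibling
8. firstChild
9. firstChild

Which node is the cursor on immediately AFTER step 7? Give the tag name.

After 1 (nextSibling): html (no-op, stayed)
After 2 (lastChild): body
After 3 (previousSibling): article
After 4 (parentNode): html
After 5 (lastChild): body
After 6 (previousSibling): article
After 7 (previousSibling): h2

Answer: h2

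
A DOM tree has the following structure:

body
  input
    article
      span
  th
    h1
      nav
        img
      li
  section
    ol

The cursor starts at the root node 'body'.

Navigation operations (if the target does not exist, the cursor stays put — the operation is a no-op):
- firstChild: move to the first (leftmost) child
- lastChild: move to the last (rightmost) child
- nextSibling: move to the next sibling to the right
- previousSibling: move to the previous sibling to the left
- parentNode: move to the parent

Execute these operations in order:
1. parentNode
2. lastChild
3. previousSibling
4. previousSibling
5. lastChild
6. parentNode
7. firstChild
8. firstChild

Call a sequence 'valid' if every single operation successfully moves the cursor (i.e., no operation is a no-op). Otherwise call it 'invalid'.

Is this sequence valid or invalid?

After 1 (parentNode): body (no-op, stayed)
After 2 (lastChild): section
After 3 (previousSibling): th
After 4 (previousSibling): input
After 5 (lastChild): article
After 6 (parentNode): input
After 7 (firstChild): article
After 8 (firstChild): span

Answer: invalid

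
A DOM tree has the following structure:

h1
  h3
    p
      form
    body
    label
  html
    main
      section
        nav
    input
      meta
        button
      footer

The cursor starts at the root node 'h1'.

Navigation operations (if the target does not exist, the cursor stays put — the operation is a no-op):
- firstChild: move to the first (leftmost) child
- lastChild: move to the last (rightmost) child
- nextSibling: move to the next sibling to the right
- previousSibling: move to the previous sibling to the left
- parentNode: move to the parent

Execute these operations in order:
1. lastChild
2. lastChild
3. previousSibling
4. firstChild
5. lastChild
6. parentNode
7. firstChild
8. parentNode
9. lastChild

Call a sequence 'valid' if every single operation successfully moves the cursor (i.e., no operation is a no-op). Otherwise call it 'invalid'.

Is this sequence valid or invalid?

Answer: valid

Derivation:
After 1 (lastChild): html
After 2 (lastChild): input
After 3 (previousSibling): main
After 4 (firstChild): section
After 5 (lastChild): nav
After 6 (parentNode): section
After 7 (firstChild): nav
After 8 (parentNode): section
After 9 (lastChild): nav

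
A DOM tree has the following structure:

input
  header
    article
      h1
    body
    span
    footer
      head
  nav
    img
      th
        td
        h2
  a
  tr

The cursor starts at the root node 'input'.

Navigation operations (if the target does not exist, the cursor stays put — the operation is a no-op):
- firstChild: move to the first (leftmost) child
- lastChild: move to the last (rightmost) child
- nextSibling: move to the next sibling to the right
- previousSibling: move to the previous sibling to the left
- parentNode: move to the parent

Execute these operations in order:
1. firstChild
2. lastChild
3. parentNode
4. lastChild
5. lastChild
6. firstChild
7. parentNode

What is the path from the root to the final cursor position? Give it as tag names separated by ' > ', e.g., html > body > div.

After 1 (firstChild): header
After 2 (lastChild): footer
After 3 (parentNode): header
After 4 (lastChild): footer
After 5 (lastChild): head
After 6 (firstChild): head (no-op, stayed)
After 7 (parentNode): footer

Answer: input > header > footer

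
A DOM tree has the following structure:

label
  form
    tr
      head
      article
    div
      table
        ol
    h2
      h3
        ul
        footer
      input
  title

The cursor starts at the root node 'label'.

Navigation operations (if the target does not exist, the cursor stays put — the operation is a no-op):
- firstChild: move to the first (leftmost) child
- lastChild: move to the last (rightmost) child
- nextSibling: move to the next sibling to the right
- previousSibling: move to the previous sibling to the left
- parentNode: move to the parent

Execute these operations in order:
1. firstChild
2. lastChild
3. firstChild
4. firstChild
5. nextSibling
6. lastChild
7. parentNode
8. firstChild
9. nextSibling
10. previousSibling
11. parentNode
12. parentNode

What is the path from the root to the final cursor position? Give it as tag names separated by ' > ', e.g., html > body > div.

After 1 (firstChild): form
After 2 (lastChild): h2
After 3 (firstChild): h3
After 4 (firstChild): ul
After 5 (nextSibling): footer
After 6 (lastChild): footer (no-op, stayed)
After 7 (parentNode): h3
After 8 (firstChild): ul
After 9 (nextSibling): footer
After 10 (previousSibling): ul
After 11 (parentNode): h3
After 12 (parentNode): h2

Answer: label > form > h2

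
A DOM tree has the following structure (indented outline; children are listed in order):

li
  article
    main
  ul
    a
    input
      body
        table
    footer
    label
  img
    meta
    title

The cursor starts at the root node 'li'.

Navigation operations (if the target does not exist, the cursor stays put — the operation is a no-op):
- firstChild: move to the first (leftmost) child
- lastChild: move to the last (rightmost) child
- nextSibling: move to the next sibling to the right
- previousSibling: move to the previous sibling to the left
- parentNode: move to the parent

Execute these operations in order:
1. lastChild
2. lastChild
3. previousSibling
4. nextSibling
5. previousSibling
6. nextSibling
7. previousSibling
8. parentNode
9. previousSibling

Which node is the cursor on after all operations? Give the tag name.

Answer: ul

Derivation:
After 1 (lastChild): img
After 2 (lastChild): title
After 3 (previousSibling): meta
After 4 (nextSibling): title
After 5 (previousSibling): meta
After 6 (nextSibling): title
After 7 (previousSibling): meta
After 8 (parentNode): img
After 9 (previousSibling): ul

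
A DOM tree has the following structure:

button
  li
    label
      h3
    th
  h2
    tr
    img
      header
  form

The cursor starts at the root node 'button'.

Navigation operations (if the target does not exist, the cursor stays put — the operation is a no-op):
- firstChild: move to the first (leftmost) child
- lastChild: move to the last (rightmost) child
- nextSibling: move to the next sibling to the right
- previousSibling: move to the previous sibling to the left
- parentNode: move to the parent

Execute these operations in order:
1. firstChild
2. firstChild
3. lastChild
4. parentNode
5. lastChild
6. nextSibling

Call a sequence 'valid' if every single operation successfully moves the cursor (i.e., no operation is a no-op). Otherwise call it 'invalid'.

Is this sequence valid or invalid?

After 1 (firstChild): li
After 2 (firstChild): label
After 3 (lastChild): h3
After 4 (parentNode): label
After 5 (lastChild): h3
After 6 (nextSibling): h3 (no-op, stayed)

Answer: invalid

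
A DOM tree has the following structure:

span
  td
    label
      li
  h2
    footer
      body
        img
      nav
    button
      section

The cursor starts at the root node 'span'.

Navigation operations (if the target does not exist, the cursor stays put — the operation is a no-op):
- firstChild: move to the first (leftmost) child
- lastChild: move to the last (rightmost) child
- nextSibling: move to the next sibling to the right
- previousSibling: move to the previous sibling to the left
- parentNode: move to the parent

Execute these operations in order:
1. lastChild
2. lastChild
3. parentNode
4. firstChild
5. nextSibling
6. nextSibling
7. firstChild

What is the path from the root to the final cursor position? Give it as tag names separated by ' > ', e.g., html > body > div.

Answer: span > h2 > button > section

Derivation:
After 1 (lastChild): h2
After 2 (lastChild): button
After 3 (parentNode): h2
After 4 (firstChild): footer
After 5 (nextSibling): button
After 6 (nextSibling): button (no-op, stayed)
After 7 (firstChild): section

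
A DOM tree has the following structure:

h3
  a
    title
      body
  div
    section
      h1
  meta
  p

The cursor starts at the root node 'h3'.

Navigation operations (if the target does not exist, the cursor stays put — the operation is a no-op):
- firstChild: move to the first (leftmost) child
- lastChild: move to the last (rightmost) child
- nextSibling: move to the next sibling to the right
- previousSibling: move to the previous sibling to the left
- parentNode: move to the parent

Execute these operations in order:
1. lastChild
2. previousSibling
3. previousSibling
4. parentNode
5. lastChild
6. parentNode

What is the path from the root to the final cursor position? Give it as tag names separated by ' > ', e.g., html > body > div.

Answer: h3

Derivation:
After 1 (lastChild): p
After 2 (previousSibling): meta
After 3 (previousSibling): div
After 4 (parentNode): h3
After 5 (lastChild): p
After 6 (parentNode): h3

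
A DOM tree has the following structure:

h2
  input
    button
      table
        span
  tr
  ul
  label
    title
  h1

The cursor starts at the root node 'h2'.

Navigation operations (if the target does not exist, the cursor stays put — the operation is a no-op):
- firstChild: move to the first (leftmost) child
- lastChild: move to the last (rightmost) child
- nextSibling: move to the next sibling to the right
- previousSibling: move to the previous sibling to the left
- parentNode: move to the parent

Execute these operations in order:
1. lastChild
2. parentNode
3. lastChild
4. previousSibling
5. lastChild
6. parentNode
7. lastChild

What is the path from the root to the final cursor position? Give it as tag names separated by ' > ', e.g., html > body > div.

After 1 (lastChild): h1
After 2 (parentNode): h2
After 3 (lastChild): h1
After 4 (previousSibling): label
After 5 (lastChild): title
After 6 (parentNode): label
After 7 (lastChild): title

Answer: h2 > label > title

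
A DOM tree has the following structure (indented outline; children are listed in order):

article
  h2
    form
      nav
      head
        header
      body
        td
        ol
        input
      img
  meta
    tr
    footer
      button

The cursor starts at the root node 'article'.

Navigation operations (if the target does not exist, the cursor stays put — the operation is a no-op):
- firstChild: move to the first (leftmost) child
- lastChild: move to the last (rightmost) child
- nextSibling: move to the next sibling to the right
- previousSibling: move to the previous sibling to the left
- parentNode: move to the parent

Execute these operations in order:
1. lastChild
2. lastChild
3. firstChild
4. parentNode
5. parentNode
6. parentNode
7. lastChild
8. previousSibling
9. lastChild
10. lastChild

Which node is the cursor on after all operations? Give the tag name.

After 1 (lastChild): meta
After 2 (lastChild): footer
After 3 (firstChild): button
After 4 (parentNode): footer
After 5 (parentNode): meta
After 6 (parentNode): article
After 7 (lastChild): meta
After 8 (previousSibling): h2
After 9 (lastChild): form
After 10 (lastChild): img

Answer: img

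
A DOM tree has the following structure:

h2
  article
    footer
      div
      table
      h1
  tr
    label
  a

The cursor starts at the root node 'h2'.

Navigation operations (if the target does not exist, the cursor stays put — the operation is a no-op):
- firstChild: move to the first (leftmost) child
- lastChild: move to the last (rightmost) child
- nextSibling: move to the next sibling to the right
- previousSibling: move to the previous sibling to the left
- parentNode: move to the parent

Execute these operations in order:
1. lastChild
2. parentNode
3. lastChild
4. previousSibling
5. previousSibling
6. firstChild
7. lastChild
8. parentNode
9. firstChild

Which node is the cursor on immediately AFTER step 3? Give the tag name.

After 1 (lastChild): a
After 2 (parentNode): h2
After 3 (lastChild): a

Answer: a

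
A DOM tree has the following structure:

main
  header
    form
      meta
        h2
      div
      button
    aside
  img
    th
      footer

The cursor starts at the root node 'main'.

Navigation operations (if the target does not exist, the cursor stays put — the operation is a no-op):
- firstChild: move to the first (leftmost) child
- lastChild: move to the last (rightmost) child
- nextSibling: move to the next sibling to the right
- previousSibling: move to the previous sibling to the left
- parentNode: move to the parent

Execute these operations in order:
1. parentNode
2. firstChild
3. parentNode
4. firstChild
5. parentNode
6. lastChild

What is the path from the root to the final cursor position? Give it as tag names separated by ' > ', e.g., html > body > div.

After 1 (parentNode): main (no-op, stayed)
After 2 (firstChild): header
After 3 (parentNode): main
After 4 (firstChild): header
After 5 (parentNode): main
After 6 (lastChild): img

Answer: main > img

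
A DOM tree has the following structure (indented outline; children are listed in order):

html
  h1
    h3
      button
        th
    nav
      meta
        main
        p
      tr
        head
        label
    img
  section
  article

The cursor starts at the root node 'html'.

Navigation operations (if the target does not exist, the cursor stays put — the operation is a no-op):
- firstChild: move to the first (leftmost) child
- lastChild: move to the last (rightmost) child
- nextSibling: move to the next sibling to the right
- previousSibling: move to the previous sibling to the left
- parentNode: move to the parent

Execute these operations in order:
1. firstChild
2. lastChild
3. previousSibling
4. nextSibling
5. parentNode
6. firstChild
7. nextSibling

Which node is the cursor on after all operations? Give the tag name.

Answer: nav

Derivation:
After 1 (firstChild): h1
After 2 (lastChild): img
After 3 (previousSibling): nav
After 4 (nextSibling): img
After 5 (parentNode): h1
After 6 (firstChild): h3
After 7 (nextSibling): nav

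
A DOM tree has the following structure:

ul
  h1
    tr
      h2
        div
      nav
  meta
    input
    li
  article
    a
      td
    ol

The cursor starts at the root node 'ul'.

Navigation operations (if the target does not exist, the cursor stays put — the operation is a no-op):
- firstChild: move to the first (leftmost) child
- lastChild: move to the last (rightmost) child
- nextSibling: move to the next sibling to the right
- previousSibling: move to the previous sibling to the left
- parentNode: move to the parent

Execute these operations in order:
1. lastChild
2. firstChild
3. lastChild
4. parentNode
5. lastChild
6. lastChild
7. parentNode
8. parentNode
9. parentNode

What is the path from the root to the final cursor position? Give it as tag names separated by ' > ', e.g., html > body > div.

After 1 (lastChild): article
After 2 (firstChild): a
After 3 (lastChild): td
After 4 (parentNode): a
After 5 (lastChild): td
After 6 (lastChild): td (no-op, stayed)
After 7 (parentNode): a
After 8 (parentNode): article
After 9 (parentNode): ul

Answer: ul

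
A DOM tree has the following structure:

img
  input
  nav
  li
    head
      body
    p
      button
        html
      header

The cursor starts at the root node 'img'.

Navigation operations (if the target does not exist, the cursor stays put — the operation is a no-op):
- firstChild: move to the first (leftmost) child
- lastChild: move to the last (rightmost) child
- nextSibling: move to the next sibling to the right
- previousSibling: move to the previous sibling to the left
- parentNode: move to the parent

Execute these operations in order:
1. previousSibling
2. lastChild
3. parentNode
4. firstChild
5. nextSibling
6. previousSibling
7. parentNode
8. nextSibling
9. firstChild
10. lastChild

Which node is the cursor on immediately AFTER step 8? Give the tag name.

Answer: img

Derivation:
After 1 (previousSibling): img (no-op, stayed)
After 2 (lastChild): li
After 3 (parentNode): img
After 4 (firstChild): input
After 5 (nextSibling): nav
After 6 (previousSibling): input
After 7 (parentNode): img
After 8 (nextSibling): img (no-op, stayed)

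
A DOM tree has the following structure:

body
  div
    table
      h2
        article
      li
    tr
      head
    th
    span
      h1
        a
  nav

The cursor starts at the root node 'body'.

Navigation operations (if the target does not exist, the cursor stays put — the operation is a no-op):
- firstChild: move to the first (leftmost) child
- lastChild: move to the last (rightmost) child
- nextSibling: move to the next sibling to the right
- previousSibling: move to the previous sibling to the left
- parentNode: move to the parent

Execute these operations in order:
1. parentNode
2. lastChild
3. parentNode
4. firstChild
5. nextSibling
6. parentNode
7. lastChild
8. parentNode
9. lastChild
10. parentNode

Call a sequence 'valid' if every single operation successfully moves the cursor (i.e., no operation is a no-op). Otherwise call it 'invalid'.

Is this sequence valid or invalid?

After 1 (parentNode): body (no-op, stayed)
After 2 (lastChild): nav
After 3 (parentNode): body
After 4 (firstChild): div
After 5 (nextSibling): nav
After 6 (parentNode): body
After 7 (lastChild): nav
After 8 (parentNode): body
After 9 (lastChild): nav
After 10 (parentNode): body

Answer: invalid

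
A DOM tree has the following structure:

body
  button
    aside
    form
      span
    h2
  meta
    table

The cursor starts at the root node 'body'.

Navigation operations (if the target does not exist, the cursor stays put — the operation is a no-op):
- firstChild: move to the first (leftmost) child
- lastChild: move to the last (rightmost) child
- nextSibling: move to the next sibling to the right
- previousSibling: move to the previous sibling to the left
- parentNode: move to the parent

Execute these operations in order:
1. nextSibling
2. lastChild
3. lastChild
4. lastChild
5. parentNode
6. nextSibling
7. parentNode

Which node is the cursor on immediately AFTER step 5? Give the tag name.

After 1 (nextSibling): body (no-op, stayed)
After 2 (lastChild): meta
After 3 (lastChild): table
After 4 (lastChild): table (no-op, stayed)
After 5 (parentNode): meta

Answer: meta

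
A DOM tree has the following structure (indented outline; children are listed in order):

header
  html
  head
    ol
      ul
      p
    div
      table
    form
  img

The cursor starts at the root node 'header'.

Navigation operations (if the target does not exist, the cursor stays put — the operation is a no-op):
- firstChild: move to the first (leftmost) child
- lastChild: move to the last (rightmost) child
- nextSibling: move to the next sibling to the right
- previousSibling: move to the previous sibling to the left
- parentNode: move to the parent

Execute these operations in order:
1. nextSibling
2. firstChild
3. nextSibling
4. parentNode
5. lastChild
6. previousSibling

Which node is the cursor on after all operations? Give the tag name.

Answer: head

Derivation:
After 1 (nextSibling): header (no-op, stayed)
After 2 (firstChild): html
After 3 (nextSibling): head
After 4 (parentNode): header
After 5 (lastChild): img
After 6 (previousSibling): head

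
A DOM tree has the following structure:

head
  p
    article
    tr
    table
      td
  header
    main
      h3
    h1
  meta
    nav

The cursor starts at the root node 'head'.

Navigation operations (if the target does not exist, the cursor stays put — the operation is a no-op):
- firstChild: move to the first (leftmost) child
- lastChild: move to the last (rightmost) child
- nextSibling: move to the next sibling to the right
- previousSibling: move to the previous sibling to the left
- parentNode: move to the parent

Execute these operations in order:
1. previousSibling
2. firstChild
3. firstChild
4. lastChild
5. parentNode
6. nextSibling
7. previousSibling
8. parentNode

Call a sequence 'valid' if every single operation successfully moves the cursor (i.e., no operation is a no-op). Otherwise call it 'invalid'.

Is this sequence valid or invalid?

Answer: invalid

Derivation:
After 1 (previousSibling): head (no-op, stayed)
After 2 (firstChild): p
After 3 (firstChild): article
After 4 (lastChild): article (no-op, stayed)
After 5 (parentNode): p
After 6 (nextSibling): header
After 7 (previousSibling): p
After 8 (parentNode): head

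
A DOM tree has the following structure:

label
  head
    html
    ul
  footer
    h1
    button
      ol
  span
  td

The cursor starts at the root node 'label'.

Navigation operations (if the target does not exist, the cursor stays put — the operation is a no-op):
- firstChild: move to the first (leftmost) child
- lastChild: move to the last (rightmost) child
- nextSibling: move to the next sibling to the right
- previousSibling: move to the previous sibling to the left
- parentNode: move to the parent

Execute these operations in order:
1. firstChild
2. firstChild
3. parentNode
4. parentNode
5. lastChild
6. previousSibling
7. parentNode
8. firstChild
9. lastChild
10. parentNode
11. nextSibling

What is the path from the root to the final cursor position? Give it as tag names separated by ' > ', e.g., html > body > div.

After 1 (firstChild): head
After 2 (firstChild): html
After 3 (parentNode): head
After 4 (parentNode): label
After 5 (lastChild): td
After 6 (previousSibling): span
After 7 (parentNode): label
After 8 (firstChild): head
After 9 (lastChild): ul
After 10 (parentNode): head
After 11 (nextSibling): footer

Answer: label > footer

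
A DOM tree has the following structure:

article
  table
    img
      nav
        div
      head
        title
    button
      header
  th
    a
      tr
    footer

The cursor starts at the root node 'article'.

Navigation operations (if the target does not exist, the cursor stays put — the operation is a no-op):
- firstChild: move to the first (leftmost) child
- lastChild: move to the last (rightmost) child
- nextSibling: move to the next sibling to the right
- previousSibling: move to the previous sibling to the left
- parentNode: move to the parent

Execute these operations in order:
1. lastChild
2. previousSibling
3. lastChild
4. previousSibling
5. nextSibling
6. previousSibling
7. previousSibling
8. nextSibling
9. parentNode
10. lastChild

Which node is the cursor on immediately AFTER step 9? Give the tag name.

After 1 (lastChild): th
After 2 (previousSibling): table
After 3 (lastChild): button
After 4 (previousSibling): img
After 5 (nextSibling): button
After 6 (previousSibling): img
After 7 (previousSibling): img (no-op, stayed)
After 8 (nextSibling): button
After 9 (parentNode): table

Answer: table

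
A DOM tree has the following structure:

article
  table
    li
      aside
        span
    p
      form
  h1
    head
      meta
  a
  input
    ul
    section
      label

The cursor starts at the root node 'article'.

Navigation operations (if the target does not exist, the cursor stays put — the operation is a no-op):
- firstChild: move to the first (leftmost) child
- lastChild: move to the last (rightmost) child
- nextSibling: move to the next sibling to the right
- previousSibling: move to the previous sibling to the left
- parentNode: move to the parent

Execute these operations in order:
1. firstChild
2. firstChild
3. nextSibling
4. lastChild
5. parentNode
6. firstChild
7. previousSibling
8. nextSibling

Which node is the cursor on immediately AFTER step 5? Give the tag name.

After 1 (firstChild): table
After 2 (firstChild): li
After 3 (nextSibling): p
After 4 (lastChild): form
After 5 (parentNode): p

Answer: p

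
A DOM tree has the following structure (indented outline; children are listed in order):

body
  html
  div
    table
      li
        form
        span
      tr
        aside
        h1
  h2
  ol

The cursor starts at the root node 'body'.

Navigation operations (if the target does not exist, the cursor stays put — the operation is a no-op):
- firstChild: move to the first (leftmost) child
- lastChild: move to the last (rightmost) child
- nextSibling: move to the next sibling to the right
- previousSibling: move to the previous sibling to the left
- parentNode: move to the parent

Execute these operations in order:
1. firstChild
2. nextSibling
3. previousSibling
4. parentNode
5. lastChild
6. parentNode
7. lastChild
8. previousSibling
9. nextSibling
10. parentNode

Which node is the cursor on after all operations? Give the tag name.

Answer: body

Derivation:
After 1 (firstChild): html
After 2 (nextSibling): div
After 3 (previousSibling): html
After 4 (parentNode): body
After 5 (lastChild): ol
After 6 (parentNode): body
After 7 (lastChild): ol
After 8 (previousSibling): h2
After 9 (nextSibling): ol
After 10 (parentNode): body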